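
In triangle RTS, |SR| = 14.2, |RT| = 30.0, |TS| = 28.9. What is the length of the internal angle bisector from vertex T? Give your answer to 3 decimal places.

By the law of cosines, cos T = (|RT|² + |TS|² − |SR|²) / (2·|RT|·|TS|) ≈ 0.88441, so ∠T ≈ 27.82°.
The bisector from T has length 2·|RT|·|TS|·cos(∠T/2)/(|RT|+|TS|) ≈ 28.576.

28.576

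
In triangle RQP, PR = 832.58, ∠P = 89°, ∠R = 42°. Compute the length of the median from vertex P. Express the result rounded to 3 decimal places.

The third angle is ∠Q = 180° − ∠P − ∠R = 49.00°.
Law of sines: QP = PR·sin R/sin Q ≈ 738.17.
Law of sines: RQ = PR·sin P/sin Q ≈ 1103.
Median from P: ½√(2·QP² + 2·PR² − RQ²) ≈ 561.15.

m_P ≈ 561.146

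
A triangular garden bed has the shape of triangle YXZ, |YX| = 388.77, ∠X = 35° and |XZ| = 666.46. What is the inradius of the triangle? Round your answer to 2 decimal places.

r ≈ 101.20

By the law of cosines, |ZY|² = |YX|² + |XZ|² − 2·|YX|·|XZ|·cos X = 1.7083e+05, so |ZY| ≈ 413.31.
Area = ½·|YX|·|XZ|·sin X ≈ 74307.
Semiperimeter s = (666.46+413.31+388.77)/2 = 734.27.
Inradius = area/s = 74307/734.27 ≈ 101.2.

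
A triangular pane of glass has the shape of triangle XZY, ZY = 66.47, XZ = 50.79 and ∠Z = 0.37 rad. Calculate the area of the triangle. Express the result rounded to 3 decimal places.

Area = ½·XZ·ZY·sin Z ≈ 610.41.

area ≈ 610.409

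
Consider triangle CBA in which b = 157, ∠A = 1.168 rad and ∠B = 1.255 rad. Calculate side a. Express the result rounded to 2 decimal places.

151.95

The third angle is ∠C = π − ∠B − ∠A = 0.719 rad.
Law of sines: a = b·sin A/sin B ≈ 151.95.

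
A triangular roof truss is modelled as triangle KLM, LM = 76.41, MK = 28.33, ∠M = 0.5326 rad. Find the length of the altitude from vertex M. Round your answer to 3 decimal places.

20.371

By the law of cosines, KL² = LM² + MK² − 2·LM·MK·cos M = 2911.4, so KL ≈ 53.957.
Area = ½·LM·MK·sin M ≈ 549.59.
The altitude from M has length 2·area/KL ≈ 20.371.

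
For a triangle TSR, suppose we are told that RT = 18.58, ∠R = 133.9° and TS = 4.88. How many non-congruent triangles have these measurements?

RT·sin R = 18.58·sin(133.9°) ≈ 13.39.
Since ∠R is not acute, a triangle exists only if TS > RT; here TS ≤ RT, so there is no triangle.

0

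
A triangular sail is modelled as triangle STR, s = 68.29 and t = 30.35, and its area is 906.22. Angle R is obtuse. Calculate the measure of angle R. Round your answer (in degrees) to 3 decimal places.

From area = ½·s·t·sin R, we get sin R = 2·area/(s·t) ≈ 0.87448.
Taking the obtuse solution, ∠R ≈ 119.02°.

∠R ≈ 119.017°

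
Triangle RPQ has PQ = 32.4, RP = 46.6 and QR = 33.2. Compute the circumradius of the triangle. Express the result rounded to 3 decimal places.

23.301

By the law of cosines, cos R = (QR² + RP² − PQ²) / (2·QR·RP) ≈ 0.71877, so ∠R ≈ 0.769 rad.
Circumradius = PQ/(2 sin R) ≈ 23.301.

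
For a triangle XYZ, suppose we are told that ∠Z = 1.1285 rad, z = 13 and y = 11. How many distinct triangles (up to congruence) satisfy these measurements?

1

y·sin Z = 11·sin(1.1285 rad) ≈ 9.941.
Since z ≥ y, exactly one triangle exists.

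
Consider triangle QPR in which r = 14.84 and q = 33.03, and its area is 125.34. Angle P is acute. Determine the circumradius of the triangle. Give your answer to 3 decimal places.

From area = ½·r·q·sin P, we get sin P = 2·area/(r·q) ≈ 0.51142.
Taking the acute solution, ∠P ≈ 30.76°.
Law of cosines then gives p ≈ 21.651.
Circumradius = p/(2 sin P) ≈ 21.168.

21.168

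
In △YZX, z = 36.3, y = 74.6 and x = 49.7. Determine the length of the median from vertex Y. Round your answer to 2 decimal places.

Median from Y: ½√(2·z² + 2·x² − y²) ≈ 22.419.

m_Y ≈ 22.42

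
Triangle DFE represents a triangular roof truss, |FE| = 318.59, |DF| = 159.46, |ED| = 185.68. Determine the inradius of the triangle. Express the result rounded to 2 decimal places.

Semiperimeter s = (318.59 + 185.68 + 159.46)/2 = 331.87.
Heron's formula: area = √(331.87·13.275·146.19·172.41) ≈ 10537.
Inradius = area/s = 10537/331.87 ≈ 31.751.

r ≈ 31.75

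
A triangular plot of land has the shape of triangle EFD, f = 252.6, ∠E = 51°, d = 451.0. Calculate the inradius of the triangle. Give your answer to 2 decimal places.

83.88

By the law of cosines, e² = f² + d² − 2·f·d·cos E = 1.2382e+05, so e ≈ 351.88.
Area = ½·f·d·sin E ≈ 44267.
Semiperimeter s = (351.88+252.6+451)/2 = 527.74.
Inradius = area/s = 44267/527.74 ≈ 83.881.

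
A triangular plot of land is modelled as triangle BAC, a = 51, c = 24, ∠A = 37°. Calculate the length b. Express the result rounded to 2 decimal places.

Law of sines: sin C = c·sin A/a ≈ 0.28321.
Since a ≥ c, only the acute value applies: ∠C ≈ 16.45°.
Then ∠B = 180° − ∠A − ∠C ≈ 126.55°.
Law of sines gives b = a·sin B/sin A ≈ 68.079.

68.08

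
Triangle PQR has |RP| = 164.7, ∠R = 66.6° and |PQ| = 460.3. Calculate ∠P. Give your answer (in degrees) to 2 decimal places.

∠P ≈ 94.23°

Law of sines: sin Q = |RP|·sin R/|PQ| ≈ 0.32838.
Since |PQ| ≥ |RP|, only the acute value applies: ∠Q ≈ 19.17°.
Then ∠P = 180° − ∠R − ∠Q ≈ 94.23°.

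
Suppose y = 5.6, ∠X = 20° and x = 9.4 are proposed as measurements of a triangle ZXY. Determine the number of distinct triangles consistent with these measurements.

y·sin X = 5.6·sin(20°) ≈ 1.915.
Since x ≥ y, exactly one triangle exists.

1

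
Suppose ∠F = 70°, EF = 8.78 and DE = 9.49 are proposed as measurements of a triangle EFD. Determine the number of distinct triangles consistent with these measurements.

EF·sin F = 8.78·sin(70°) ≈ 8.251.
Since DE ≥ EF, exactly one triangle exists.

1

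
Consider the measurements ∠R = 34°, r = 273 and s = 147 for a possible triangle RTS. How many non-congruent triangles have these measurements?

1

s·sin R = 147·sin(34°) ≈ 82.2.
Since r ≥ s, exactly one triangle exists.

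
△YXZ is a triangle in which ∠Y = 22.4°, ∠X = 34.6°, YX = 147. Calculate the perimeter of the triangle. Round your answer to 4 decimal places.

The third angle is ∠Z = 180° − ∠Y − ∠X = 123.00°.
Law of sines: XZ = YX·sin Y/sin Z ≈ 66.793.
Law of sines: ZY = YX·sin X/sin Z ≈ 99.53.
Semiperimeter s = (66.793+99.53+147)/2 = 156.66.
Perimeter = 66.793 + 99.53 + 147 = 313.32.

313.3232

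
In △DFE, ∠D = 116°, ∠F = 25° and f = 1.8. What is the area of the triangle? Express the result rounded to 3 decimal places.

The third angle is ∠E = 180° − ∠D − ∠F = 39.00°.
Law of sines: d = f·sin D/sin F ≈ 3.8281.
Law of sines: e = f·sin E/sin F ≈ 2.6804.
Area = ½·f·d·sin E ≈ 2.1682.

2.168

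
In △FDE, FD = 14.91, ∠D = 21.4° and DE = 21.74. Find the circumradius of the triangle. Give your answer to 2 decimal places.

By the law of cosines, EF² = FD² + DE² − 2·FD·DE·cos D = 91.345, so EF ≈ 9.5574.
Area = ½·FD·DE·sin D ≈ 59.136.
Circumradius = EF/(2 sin D) ≈ 13.097.

13.10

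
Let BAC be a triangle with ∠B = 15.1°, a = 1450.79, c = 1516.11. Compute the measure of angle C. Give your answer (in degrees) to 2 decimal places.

∠C ≈ 91.88°

By the law of cosines, b² = a² + c² − 2·a·c·cos B = 1.5616e+05, so b ≈ 395.17.
Law of cosines again: cos C = (b² + a² − c²)/(2·b·a) ≈ -0.03283, so ∠C ≈ 91.88°.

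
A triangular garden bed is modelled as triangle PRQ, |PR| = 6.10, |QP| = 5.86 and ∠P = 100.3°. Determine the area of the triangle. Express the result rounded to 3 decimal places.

area ≈ 17.585

Area = ½·|QP|·|PR|·sin P ≈ 17.585.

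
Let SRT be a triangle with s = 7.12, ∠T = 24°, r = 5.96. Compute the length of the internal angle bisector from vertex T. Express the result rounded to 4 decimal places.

By the law of cosines, t² = s² + r² − 2·s·r·cos T = 8.683, so t ≈ 2.9467.
The bisector from T has length 2·s·r·cos(∠T/2)/(s+r) ≈ 6.3468.

t_T ≈ 6.3468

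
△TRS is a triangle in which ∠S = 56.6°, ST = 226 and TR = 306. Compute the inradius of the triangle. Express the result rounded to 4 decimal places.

r ≈ 76.8141

Law of sines: sin R = ST·sin S/TR ≈ 0.61659.
Since TR ≥ ST, only the acute value applies: ∠R ≈ 38.07°.
Then ∠T = 180° − ∠S − ∠R ≈ 85.33°.
Law of sines gives RS = TR·sin T/sin S ≈ 365.32.
Area = ½·TR·ST·sin T ≈ 34463.
Semiperimeter s = (365.32+226+306)/2 = 448.66.
Inradius = area/s = 34463/448.66 ≈ 76.814.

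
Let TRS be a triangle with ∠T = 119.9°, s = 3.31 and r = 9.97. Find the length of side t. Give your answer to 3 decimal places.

By the law of cosines, t² = r² + s² − 2·r·s·cos T = 143.26, so t ≈ 11.969.

11.969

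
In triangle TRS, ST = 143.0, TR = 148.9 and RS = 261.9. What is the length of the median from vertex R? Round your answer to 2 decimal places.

Median from R: ½√(2·TR² + 2·RS² − ST²) ≈ 200.67.

m_R ≈ 200.67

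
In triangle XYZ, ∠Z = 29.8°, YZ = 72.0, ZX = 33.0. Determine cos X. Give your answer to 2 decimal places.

By the law of cosines, XY² = YZ² + ZX² − 2·YZ·ZX·cos Z = 2149.4, so XY ≈ 46.361.
Law of cosines again: cos X = (ZX² + XY² − YZ²)/(2·ZX·XY) ≈ -0.63585, so ∠X ≈ 129.48°.

cos X ≈ -0.64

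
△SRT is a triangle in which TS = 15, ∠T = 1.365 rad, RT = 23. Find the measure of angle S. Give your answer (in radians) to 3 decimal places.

By the law of cosines, SR² = RT² + TS² − 2·RT·TS·cos T = 613, so SR ≈ 24.759.
Law of cosines again: cos S = (TS² + SR² − RT²)/(2·TS·SR) ≈ 0.41601, so ∠S ≈ 1.142 rad.

∠S ≈ 1.142 rad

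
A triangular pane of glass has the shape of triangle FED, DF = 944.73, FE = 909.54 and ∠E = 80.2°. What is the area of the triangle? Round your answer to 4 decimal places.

area ≈ 203231.9801

Law of sines: sin D = FE·sin E/DF ≈ 0.94870.
Since DF ≥ FE, only the acute value applies: ∠D ≈ 71.57°.
Then ∠F = 180° − ∠E − ∠D ≈ 28.23°.
Law of sines gives ED = DF·sin F/sin E ≈ 453.51.
Area = ½·DF·FE·sin F ≈ 2.0323e+05.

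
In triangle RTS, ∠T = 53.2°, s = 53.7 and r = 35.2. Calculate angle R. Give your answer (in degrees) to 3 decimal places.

By the law of cosines, t² = s² + r² − 2·s·r·cos T = 1858.1, so t ≈ 43.106.
Law of cosines again: cos R = (t² + s² − r²)/(2·t·s) ≈ 0.75661, so ∠R ≈ 40.83°.

∠R ≈ 40.834°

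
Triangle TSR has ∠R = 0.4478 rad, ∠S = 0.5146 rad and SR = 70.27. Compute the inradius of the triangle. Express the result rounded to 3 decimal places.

r ≈ 8.578

The third angle is ∠T = π − ∠S − ∠R = 2.1792 rad.
Law of sines: RT = SR·sin S/sin T ≈ 42.149.
Law of sines: TS = SR·sin R/sin T ≈ 37.079.
Area = ½·SR·RT·sin R ≈ 641.21.
Semiperimeter s = (70.27+42.149+37.079)/2 = 74.749.
Inradius = area/s = 641.21/74.749 ≈ 8.5781.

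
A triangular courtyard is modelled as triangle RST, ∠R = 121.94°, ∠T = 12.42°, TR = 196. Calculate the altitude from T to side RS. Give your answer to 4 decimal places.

The third angle is ∠S = 180° − ∠T − ∠R = 45.64°.
Law of sines: ST = TR·sin R/sin S ≈ 232.64.
Law of sines: RS = TR·sin T/sin S ≈ 58.961.
Area = ½·TR·ST·sin T ≈ 4903.4.
The altitude from T has length 2·area/RS ≈ 166.33.

166.3261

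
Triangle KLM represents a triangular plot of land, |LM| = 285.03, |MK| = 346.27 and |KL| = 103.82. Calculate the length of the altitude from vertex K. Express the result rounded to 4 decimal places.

Semiperimeter s = (285.03 + 346.27 + 103.82)/2 = 367.56.
Heron's formula: area = √(367.56·82.53·21.29·263.74) ≈ 13051.
The altitude from K has length 2·area/|LM| ≈ 91.577.

h_K ≈ 91.5768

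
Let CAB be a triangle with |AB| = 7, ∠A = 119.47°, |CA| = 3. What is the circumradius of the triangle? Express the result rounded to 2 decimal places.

By the law of cosines, |BC|² = |CA|² + |AB|² − 2·|CA|·|AB|·cos A = 78.663, so |BC| ≈ 8.8692.
Area = ½·|CA|·|AB|·sin A ≈ 9.1414.
Circumradius = |BC|/(2 sin A) ≈ 5.0936.

5.09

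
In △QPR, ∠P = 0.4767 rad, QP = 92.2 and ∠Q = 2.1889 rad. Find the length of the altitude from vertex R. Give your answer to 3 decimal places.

75.244

The third angle is ∠R = π − ∠Q − ∠P = 0.4760 rad.
Law of sines: PR = QP·sin Q/sin R ≈ 163.98.
Law of sines: RQ = QP·sin P/sin R ≈ 92.326.
Area = ½·QP·PR·sin P ≈ 3468.8.
The altitude from R has length 2·area/QP ≈ 75.244.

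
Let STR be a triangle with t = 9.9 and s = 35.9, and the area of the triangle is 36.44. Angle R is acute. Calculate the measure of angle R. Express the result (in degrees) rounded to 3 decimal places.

11.833

From area = ½·s·t·sin R, we get sin R = 2·area/(s·t) ≈ 0.20506.
Taking the acute solution, ∠R ≈ 11.83°.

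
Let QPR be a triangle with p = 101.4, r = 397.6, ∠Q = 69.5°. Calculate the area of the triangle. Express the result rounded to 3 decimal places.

Area = ½·p·r·sin Q ≈ 18882.

18881.738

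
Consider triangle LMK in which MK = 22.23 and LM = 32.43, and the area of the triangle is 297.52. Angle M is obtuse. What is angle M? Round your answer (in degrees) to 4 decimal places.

From area = ½·LM·MK·sin M, we get sin M = 2·area/(LM·MK) ≈ 0.82539.
Taking the obtuse solution, ∠M ≈ 124.37°.

∠M ≈ 124.3718°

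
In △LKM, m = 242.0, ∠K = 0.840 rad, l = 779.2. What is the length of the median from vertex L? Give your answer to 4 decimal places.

By the law of cosines, k² = m² + l² − 2·m·l·cos K = 4.1399e+05, so k ≈ 643.42.
Median from L: ½√(2·k² + 2·m² − l²) ≈ 290.67.

m_L ≈ 290.6735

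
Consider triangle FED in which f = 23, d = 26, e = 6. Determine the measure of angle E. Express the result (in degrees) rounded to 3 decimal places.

12.198

By the law of cosines, cos E = (d² + f² − e²) / (2·d·f) ≈ 0.97742, so ∠E ≈ 12.20°.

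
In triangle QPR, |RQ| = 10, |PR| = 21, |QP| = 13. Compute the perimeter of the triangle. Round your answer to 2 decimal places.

perimeter ≈ 44.00

Perimeter = 21 + 10 + 13 = 44.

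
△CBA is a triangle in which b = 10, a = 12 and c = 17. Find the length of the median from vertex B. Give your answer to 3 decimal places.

13.838

Median from B: ½√(2·a² + 2·c² − b²) ≈ 13.838.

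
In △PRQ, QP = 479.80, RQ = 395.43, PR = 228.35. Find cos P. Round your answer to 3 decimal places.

By the law of cosines, cos P = (QP² + PR² − RQ²) / (2·QP·PR) ≈ 0.57496, so ∠P ≈ 54.90°.

cos P ≈ 0.575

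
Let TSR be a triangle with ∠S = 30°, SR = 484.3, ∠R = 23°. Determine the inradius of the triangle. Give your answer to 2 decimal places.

r ≈ 56.01

The third angle is ∠T = 180° − ∠S − ∠R = 127.00°.
Law of sines: RT = SR·sin S/sin T ≈ 303.2.
Law of sines: TS = SR·sin R/sin T ≈ 236.94.
Area = ½·SR·RT·sin R ≈ 28688.
Semiperimeter s = (484.3+303.2+236.94)/2 = 512.22.
Inradius = area/s = 28688/512.22 ≈ 56.007.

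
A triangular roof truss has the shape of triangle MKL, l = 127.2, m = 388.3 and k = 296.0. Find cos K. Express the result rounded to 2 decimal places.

By the law of cosines, cos K = (l² + m² − k²) / (2·l·m) ≈ 0.80318, so ∠K ≈ 0.6382 rad.

cos K ≈ 0.80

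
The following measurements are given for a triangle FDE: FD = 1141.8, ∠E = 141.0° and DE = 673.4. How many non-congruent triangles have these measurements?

1

DE·sin E = 673.4·sin(141.0°) ≈ 423.8.
Since ∠E is not acute, a triangle exists only if FD > DE; here FD > DE, so there is exactly one triangle.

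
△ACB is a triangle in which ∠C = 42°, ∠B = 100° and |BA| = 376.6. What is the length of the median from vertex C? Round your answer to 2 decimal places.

The third angle is ∠A = 180° − ∠C − ∠B = 38.00°.
Law of sines: |CB| = |BA|·sin A/sin C ≈ 346.51.
Law of sines: |AC| = |BA|·sin B/sin C ≈ 554.27.
Median from C: ½√(2·|AC|² + 2·|CB|² − |BA|²) ≈ 422.12.

m_C ≈ 422.12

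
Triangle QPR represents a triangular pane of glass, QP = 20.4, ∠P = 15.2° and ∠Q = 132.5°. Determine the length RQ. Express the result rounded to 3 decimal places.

10.010

The third angle is ∠R = 180° − ∠Q − ∠P = 32.30°.
Law of sines: RQ = QP·sin P/sin R ≈ 10.01.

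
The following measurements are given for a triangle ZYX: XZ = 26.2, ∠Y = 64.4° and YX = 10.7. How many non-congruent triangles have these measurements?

YX·sin Y = 10.7·sin(64.4°) ≈ 9.65.
Since XZ ≥ YX, exactly one triangle exists.

1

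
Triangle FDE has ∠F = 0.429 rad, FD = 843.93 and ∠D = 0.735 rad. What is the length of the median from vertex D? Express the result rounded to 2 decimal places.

The third angle is ∠E = π − ∠F − ∠D = 1.978 rad.
Law of sines: DE = FD·sin F/sin E ≈ 382.24.
Law of sines: EF = FD·sin D/sin E ≈ 616.22.
Median from D: ½√(2·FD² + 2·DE² − EF²) ≈ 578.13.

m_D ≈ 578.13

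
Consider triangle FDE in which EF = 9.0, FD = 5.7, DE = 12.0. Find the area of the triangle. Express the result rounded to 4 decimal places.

area ≈ 24.4897

Semiperimeter s = (12 + 9 + 5.7)/2 = 13.35.
Heron's formula: area = √(13.35·1.35·4.35·7.65) ≈ 24.49.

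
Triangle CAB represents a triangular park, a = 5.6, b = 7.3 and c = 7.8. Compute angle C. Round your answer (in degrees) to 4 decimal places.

73.0691

By the law of cosines, cos C = (a² + b² − c²) / (2·a·b) ≈ 0.29122, so ∠C ≈ 73.07°.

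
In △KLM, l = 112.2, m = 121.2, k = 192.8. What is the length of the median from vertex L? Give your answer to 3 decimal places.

m_L ≈ 150.942

Median from L: ½√(2·m² + 2·k² − l²) ≈ 150.94.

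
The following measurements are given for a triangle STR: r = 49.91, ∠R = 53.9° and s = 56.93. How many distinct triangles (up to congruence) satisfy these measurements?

2

s·sin R = 56.93·sin(53.9°) ≈ 46.
Since s sin R < r < s (46 < 49.91 < 56.93), two triangles exist.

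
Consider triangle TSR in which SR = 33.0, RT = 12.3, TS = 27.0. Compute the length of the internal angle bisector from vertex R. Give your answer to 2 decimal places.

16.18

By the law of cosines, cos R = (SR² + RT² − TS²) / (2·SR·RT) ≈ 0.62982, so ∠R ≈ 50.96°.
The bisector from R has length 2·SR·RT·cos(∠R/2)/(SR+RT) ≈ 16.177.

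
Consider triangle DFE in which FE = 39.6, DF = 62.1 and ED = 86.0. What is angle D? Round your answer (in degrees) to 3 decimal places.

24.952

By the law of cosines, cos D = (ED² + DF² − FE²) / (2·ED·DF) ≈ 0.90666, so ∠D ≈ 24.95°.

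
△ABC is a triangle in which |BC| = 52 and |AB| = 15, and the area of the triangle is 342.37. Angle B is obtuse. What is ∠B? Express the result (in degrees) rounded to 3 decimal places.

From area = ½·|AB|·|BC|·sin B, we get sin B = 2·area/(|AB|·|BC|) ≈ 0.87787.
Taking the obtuse solution, ∠B ≈ 118.61°.

∠B ≈ 118.613°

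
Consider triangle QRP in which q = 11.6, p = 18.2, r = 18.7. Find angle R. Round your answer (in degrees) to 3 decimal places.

By the law of cosines, cos R = (p² + q² − r²) / (2·p·q) ≈ 0.27499, so ∠R ≈ 74.04°.

∠R ≈ 74.039°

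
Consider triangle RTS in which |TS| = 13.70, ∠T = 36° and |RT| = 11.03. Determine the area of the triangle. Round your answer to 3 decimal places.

area ≈ 44.410

Area = ½·|RT|·|TS|·sin T ≈ 44.41.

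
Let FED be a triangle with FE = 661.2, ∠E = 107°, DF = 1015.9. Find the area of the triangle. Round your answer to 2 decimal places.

Law of sines: sin D = FE·sin E/DF ≈ 0.62241.
Since DF ≥ FE, only the acute value applies: ∠D ≈ 38.49°.
Then ∠F = 180° − ∠E − ∠D ≈ 34.51°.
Law of sines gives ED = DF·sin F/sin E ≈ 601.82.
Area = ½·DF·FE·sin F ≈ 1.9027e+05.

area ≈ 190267.41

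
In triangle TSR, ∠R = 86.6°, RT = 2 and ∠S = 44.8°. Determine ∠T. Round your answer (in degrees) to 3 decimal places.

The third angle is ∠T = 180° − ∠S − ∠R = 48.60°.

∠T ≈ 48.600°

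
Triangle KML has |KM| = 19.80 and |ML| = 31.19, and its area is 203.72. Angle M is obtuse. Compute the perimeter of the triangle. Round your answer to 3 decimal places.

From area = ½·|KM|·|ML|·sin M, we get sin M = 2·area/(|KM|·|ML|) ≈ 0.65976.
Taking the obtuse solution, ∠M ≈ 138.72°.
Law of cosines then gives |LK| ≈ 47.886.
Perimeter = 31.19 + 47.886 + 19.8 = 98.876.

perimeter ≈ 98.876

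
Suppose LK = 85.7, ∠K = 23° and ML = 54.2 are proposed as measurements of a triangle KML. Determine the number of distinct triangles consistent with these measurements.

2

LK·sin K = 85.7·sin(23°) ≈ 33.49.
Since LK sin K < ML < LK (33.49 < 54.2 < 85.7), two triangles exist.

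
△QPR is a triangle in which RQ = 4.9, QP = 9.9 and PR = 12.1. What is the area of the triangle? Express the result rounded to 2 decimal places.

23.48

Semiperimeter s = (12.1 + 4.9 + 9.9)/2 = 13.45.
Heron's formula: area = √(13.45·1.35·8.55·3.55) ≈ 23.476.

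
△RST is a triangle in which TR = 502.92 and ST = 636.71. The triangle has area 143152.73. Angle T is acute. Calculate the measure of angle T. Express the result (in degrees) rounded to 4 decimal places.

∠T ≈ 63.3938°

From area = ½·ST·TR·sin T, we get sin T = 2·area/(ST·TR) ≈ 0.89411.
Taking the acute solution, ∠T ≈ 63.39°.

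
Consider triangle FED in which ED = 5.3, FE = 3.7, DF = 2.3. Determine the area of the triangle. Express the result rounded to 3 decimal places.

area ≈ 3.594

Semiperimeter s = (5.3 + 2.3 + 3.7)/2 = 5.65.
Heron's formula: area = √(5.65·0.35·3.35·1.95) ≈ 3.5942.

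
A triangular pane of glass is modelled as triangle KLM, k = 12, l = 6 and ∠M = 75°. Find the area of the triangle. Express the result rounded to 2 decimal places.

34.77

Area = ½·k·l·sin M ≈ 34.773.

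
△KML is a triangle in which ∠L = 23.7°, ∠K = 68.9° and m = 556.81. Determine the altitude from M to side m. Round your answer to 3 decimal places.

The third angle is ∠M = 180° − ∠L − ∠K = 87.40°.
Law of sines: k = m·sin K/sin M ≈ 520.01.
Law of sines: l = m·sin L/sin M ≈ 224.04.
Area = ½·m·k·sin L ≈ 58192.
The altitude from M has length 2·area/m ≈ 209.02.

209.018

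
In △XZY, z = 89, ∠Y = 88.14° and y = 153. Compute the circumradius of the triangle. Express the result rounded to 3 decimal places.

R ≈ 76.540

Law of sines: sin Z = z·sin Y/y ≈ 0.58139.
Since y ≥ z, only the acute value applies: ∠Z ≈ 35.55°.
Then ∠X = 180° − ∠Y − ∠Z ≈ 56.31°.
Law of sines gives x = y·sin X/sin Y ≈ 127.37.
Circumradius = y/(2 sin Y) ≈ 76.54.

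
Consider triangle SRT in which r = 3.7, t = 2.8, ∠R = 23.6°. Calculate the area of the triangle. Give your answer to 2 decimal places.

Law of sines: sin T = t·sin R/r ≈ 0.30297.
Since r ≥ t, only the acute value applies: ∠T ≈ 17.64°.
Then ∠S = 180° − ∠R − ∠T ≈ 138.76°.
Law of sines gives s = r·sin S/sin R ≈ 6.0919.
Area = ½·r·t·sin S ≈ 3.4145.

3.41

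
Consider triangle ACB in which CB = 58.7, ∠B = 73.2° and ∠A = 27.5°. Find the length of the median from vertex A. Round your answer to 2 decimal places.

The third angle is ∠C = 180° − ∠B − ∠A = 79.30°.
Law of sines: BA = CB·sin C/sin A ≈ 124.92.
Law of sines: AC = CB·sin B/sin A ≈ 121.7.
Median from A: ½√(2·BA² + 2·AC² − CB²) ≈ 119.77.

m_A ≈ 119.77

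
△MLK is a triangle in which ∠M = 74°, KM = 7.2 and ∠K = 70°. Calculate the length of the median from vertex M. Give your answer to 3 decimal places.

m_M ≈ 7.583

The third angle is ∠L = 180° − ∠K − ∠M = 36.00°.
Law of sines: LK = KM·sin M/sin L ≈ 11.775.
Law of sines: ML = KM·sin K/sin L ≈ 11.511.
Median from M: ½√(2·KM² + 2·ML² − LK²) ≈ 7.5833.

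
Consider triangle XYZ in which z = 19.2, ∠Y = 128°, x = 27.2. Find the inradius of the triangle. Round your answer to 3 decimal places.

r ≈ 4.663

By the law of cosines, y² = z² + x² − 2·z·x·cos Y = 1751.5, so y ≈ 41.851.
Area = ½·z·x·sin Y ≈ 205.77.
Semiperimeter s = (27.2+41.851+19.2)/2 = 44.126.
Inradius = area/s = 205.77/44.126 ≈ 4.6632.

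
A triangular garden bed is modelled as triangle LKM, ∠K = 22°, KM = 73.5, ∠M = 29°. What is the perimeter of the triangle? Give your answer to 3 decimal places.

perimeter ≈ 154.781

The third angle is ∠L = 180° − ∠K − ∠M = 129.00°.
Law of sines: ML = KM·sin K/sin L ≈ 35.429.
Law of sines: LK = KM·sin M/sin L ≈ 45.852.
Semiperimeter s = (73.5+35.429+45.852)/2 = 77.39.
Perimeter = 73.5 + 35.429 + 45.852 = 154.78.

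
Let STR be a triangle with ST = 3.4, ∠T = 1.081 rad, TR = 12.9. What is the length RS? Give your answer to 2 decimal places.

By the law of cosines, RS² = ST² + TR² − 2·ST·TR·cos T = 136.7, so RS ≈ 11.692.

11.69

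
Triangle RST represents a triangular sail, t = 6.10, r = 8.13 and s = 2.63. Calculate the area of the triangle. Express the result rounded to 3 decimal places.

Semiperimeter p = (8.13 + 2.63 + 6.1)/2 = 8.43.
Heron's formula: area = √(8.43·0.3·5.8·2.33) ≈ 5.8461.

area ≈ 5.846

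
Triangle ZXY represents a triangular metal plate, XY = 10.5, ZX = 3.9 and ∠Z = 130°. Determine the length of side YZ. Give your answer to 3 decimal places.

7.559

Law of sines: sin Y = ZX·sin Z/XY ≈ 0.28453.
Since XY ≥ ZX, only the acute value applies: ∠Y ≈ 16.53°.
Then ∠X = 180° − ∠Z − ∠Y ≈ 33.47°.
Law of sines gives YZ = XY·sin X/sin Z ≈ 7.5591.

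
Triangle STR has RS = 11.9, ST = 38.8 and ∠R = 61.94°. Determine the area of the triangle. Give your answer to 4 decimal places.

Law of sines: sin T = RS·sin R/ST ≈ 0.27065.
Since ST ≥ RS, only the acute value applies: ∠T ≈ 15.70°.
Then ∠S = 180° − ∠R − ∠T ≈ 102.36°.
Law of sines gives TR = ST·sin S/sin R ≈ 42.95.
Area = ½·ST·RS·sin S ≈ 225.51.

area ≈ 225.5117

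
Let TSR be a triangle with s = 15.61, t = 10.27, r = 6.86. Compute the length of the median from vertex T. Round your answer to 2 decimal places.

m_T ≈ 10.91

Median from T: ½√(2·s² + 2·r² − t²) ≈ 10.909.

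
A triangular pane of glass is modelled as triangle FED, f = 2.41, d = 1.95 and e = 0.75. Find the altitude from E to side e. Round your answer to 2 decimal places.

Semiperimeter s = (2.41 + 0.75 + 1.95)/2 = 2.555.
Heron's formula: area = √(2.555·0.145·1.805·0.605) ≈ 0.63606.
The altitude from E has length 2·area/e ≈ 1.6962.

h_E ≈ 1.70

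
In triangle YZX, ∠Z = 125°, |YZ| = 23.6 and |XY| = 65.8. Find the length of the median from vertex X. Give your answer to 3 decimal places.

Law of sines: sin X = |YZ|·sin Z/|XY| ≈ 0.29380.
Since |XY| ≥ |YZ|, only the acute value applies: ∠X ≈ 17.09°.
Then ∠Y = 180° − ∠Z − ∠X ≈ 37.91°.
Law of sines gives |ZX| = |XY|·sin Y/sin Z ≈ 49.36.
Median from X: ½√(2·|ZX|² + 2·|XY|² − |YZ|²) ≈ 56.954.

m_X ≈ 56.954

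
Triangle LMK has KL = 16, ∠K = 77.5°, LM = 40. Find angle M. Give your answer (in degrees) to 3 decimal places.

∠M ≈ 22.987°

Law of sines: sin M = KL·sin K/LM ≈ 0.39052.
Since LM ≥ KL, only the acute value applies: ∠M ≈ 22.99°.
Then ∠L = 180° − ∠K − ∠M ≈ 79.51°.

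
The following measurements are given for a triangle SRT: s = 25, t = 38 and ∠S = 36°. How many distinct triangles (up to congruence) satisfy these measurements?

t·sin S = 38·sin(36°) ≈ 22.34.
Since t sin S < s < t (22.34 < 25 < 38), two triangles exist.

2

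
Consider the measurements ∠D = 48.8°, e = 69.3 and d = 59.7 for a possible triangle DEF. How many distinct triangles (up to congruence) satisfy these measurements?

2

e·sin D = 69.3·sin(48.8°) ≈ 52.14.
Since e sin D < d < e (52.14 < 59.7 < 69.3), two triangles exist.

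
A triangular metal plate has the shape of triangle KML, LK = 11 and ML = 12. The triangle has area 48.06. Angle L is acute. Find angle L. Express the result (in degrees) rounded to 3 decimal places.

∠L ≈ 46.734°

From area = ½·ML·LK·sin L, we get sin L = 2·area/(ML·LK) ≈ 0.72818.
Taking the acute solution, ∠L ≈ 46.73°.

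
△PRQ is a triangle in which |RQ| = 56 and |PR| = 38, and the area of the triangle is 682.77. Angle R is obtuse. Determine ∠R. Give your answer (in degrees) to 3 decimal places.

∠R ≈ 140.081°

From area = ½·|PR|·|RQ|·sin R, we get sin R = 2·area/(|PR|·|RQ|) ≈ 0.64170.
Taking the obtuse solution, ∠R ≈ 140.08°.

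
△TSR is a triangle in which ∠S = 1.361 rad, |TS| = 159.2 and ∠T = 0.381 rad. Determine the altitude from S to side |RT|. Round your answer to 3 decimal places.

59.198

The third angle is ∠R = π − ∠T − ∠S = 1.400 rad.
Law of sines: |SR| = |TS|·sin T/sin R ≈ 60.077.
Law of sines: |RT| = |TS|·sin S/sin R ≈ 158.02.
Area = ½·|TS|·|SR|·sin S ≈ 4677.2.
The altitude from S has length 2·area/|RT| ≈ 59.198.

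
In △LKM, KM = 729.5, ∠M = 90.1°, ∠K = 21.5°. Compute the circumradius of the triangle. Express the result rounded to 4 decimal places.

R ≈ 392.2986

The third angle is ∠L = 180° − ∠K − ∠M = 68.40°.
Law of sines: ML = KM·sin K/sin L ≈ 287.56.
Law of sines: LK = KM·sin M/sin L ≈ 784.6.
Circumradius = KM/(2 sin L) ≈ 392.3.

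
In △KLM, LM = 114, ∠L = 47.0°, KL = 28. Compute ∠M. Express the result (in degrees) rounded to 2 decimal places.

∠M ≈ 12.18°

By the law of cosines, MK² = KL² + LM² − 2·KL·LM·cos L = 9426.1, so MK ≈ 97.088.
Law of cosines again: cos M = (LM² + MK² − KL²)/(2·LM·MK) ≈ 0.97750, so ∠M ≈ 12.18°.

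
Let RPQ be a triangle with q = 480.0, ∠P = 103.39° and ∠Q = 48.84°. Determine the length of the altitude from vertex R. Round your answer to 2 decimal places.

The third angle is ∠R = 180° − ∠P − ∠Q = 27.77°.
Law of sines: r = q·sin R/sin Q ≈ 297.05.
Law of sines: p = q·sin P/sin Q ≈ 620.23.
Area = ½·q·r·sin P ≈ 69355.
The altitude from R has length 2·area/r ≈ 466.95.

466.95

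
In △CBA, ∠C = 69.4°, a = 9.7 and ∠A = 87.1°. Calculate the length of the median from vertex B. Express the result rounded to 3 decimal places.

The third angle is ∠B = 180° − ∠A − ∠C = 23.50°.
Law of sines: c = a·sin C/sin A ≈ 9.0914.
Law of sines: b = a·sin B/sin A ≈ 3.8728.
Median from B: ½√(2·a² + 2·c² − b²) ≈ 9.199.

9.199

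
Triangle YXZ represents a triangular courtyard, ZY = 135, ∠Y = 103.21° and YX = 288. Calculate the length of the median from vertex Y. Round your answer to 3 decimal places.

m_Y ≈ 144.395

By the law of cosines, XZ² = ZY² + YX² − 2·ZY·YX·cos Y = 1.1894e+05, so XZ ≈ 344.88.
Median from Y: ½√(2·ZY² + 2·YX² − XZ²) ≈ 144.39.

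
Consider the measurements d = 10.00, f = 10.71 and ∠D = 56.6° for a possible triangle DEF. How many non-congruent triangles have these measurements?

2

f·sin D = 10.71·sin(56.6°) ≈ 8.941.
Since f sin D < d < f (8.941 < 10.00 < 10.71), two triangles exist.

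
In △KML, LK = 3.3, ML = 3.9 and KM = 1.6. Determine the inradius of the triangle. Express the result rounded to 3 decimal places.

r ≈ 0.592

Semiperimeter s = (3.9 + 3.3 + 1.6)/2 = 4.4.
Heron's formula: area = √(4.4·0.5·1.1·2.8) ≈ 2.6031.
Inradius = area/s = 2.6031/4.4 ≈ 0.59161.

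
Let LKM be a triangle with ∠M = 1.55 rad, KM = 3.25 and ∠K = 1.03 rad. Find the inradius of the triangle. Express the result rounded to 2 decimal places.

1.17

The third angle is ∠L = π − ∠K − ∠M = 0.562 rad.
Law of sines: ML = KM·sin K/sin L ≈ 5.232.
Law of sines: LK = KM·sin M/sin L ≈ 6.1016.
Area = ½·KM·ML·sin M ≈ 8.5002.
Semiperimeter s = (3.25+5.232+6.1016)/2 = 7.2918.
Inradius = area/s = 8.5002/7.2918 ≈ 1.1657.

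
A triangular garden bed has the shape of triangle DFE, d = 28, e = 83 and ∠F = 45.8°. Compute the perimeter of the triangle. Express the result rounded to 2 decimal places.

By the law of cosines, f² = e² + d² − 2·e·d·cos F = 4432.6, so f ≈ 66.578.
Semiperimeter s = (28+66.578+83)/2 = 88.789.
Perimeter = 28 + 66.578 + 83 = 177.58.

177.58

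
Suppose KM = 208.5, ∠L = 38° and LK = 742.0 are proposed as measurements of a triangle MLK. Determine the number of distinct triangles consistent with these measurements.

0

LK·sin L = 742.0·sin(38°) ≈ 456.8.
Since KM = 208.5 < 456.8 = LK sin L, no triangle exists.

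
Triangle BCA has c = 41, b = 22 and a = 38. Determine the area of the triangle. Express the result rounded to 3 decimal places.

Semiperimeter s = (22 + 41 + 38)/2 = 50.5.
Heron's formula: area = √(50.5·28.5·9.5·12.5) ≈ 413.41.

413.414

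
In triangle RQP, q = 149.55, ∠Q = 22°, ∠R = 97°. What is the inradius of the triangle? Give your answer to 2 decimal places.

57.91

The third angle is ∠P = 180° − ∠R − ∠Q = 61.00°.
Law of sines: r = q·sin R/sin Q ≈ 396.24.
Law of sines: p = q·sin P/sin Q ≈ 349.16.
Area = ½·q·r·sin P ≈ 25914.
Semiperimeter s = (396.24+149.55+349.16)/2 = 447.48.
Inradius = area/s = 25914/447.48 ≈ 57.912.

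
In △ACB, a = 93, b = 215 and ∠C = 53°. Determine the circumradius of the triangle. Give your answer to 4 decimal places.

109.8877

By the law of cosines, c² = b² + a² − 2·b·a·cos C = 30807, so c ≈ 175.52.
Area = ½·b·a·sin C ≈ 7984.4.
Circumradius = c/(2 sin C) ≈ 109.89.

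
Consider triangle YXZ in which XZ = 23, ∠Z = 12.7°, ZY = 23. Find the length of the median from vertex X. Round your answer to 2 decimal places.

By the law of cosines, YX² = XZ² + ZY² − 2·XZ·ZY·cos Z = 25.884, so YX ≈ 5.0877.
Median from X: ½√(2·YX² + 2·XZ² − ZY²) ≈ 12.05.

m_X ≈ 12.05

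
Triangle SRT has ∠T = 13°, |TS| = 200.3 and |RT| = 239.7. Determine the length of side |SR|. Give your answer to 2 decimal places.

63.35

By the law of cosines, |SR|² = |RT|² + |TS|² − 2·|RT|·|TS|·cos T = 4013.4, so |SR| ≈ 63.352.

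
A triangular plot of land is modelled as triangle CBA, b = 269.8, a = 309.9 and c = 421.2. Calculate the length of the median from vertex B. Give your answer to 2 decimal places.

Median from B: ½√(2·a² + 2·c² − b²) ≈ 344.28.

m_B ≈ 344.28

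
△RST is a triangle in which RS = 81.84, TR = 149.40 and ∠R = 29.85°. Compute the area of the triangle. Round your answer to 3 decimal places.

area ≈ 3042.853

Area = ½·TR·RS·sin R ≈ 3042.9.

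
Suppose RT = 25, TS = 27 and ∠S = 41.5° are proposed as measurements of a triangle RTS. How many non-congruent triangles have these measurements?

2

TS·sin S = 27·sin(41.5°) ≈ 17.89.
Since TS sin S < RT < TS (17.89 < 25 < 27), two triangles exist.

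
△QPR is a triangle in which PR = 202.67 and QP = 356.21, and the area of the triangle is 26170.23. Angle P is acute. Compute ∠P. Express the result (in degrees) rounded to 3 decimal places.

∠P ≈ 46.469°

From area = ½·QP·PR·sin P, we get sin P = 2·area/(QP·PR) ≈ 0.72501.
Taking the acute solution, ∠P ≈ 46.47°.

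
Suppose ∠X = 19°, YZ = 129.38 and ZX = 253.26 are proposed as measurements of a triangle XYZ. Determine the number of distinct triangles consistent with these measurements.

ZX·sin X = 253.26·sin(19°) ≈ 82.45.
Since ZX sin X < YZ < ZX (82.45 < 129.38 < 253.26), two triangles exist.

2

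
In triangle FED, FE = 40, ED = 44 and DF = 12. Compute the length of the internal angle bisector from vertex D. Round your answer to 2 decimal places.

16.08

By the law of cosines, cos D = (ED² + DF² − FE²) / (2·ED·DF) ≈ 0.45455, so ∠D ≈ 62.96°.
The bisector from D has length 2·ED·DF·cos(∠D/2)/(ED+DF) ≈ 16.081.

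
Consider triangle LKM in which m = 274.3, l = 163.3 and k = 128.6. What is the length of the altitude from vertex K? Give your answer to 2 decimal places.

h_K ≈ 105.61

Semiperimeter s = (163.3 + 128.6 + 274.3)/2 = 283.1.
Heron's formula: area = √(283.1·119.8·154.5·8.8) ≈ 6790.5.
The altitude from K has length 2·area/k ≈ 105.61.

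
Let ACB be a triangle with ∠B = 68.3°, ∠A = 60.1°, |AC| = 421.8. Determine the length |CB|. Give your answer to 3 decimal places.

The third angle is ∠C = 180° − ∠B − ∠A = 51.60°.
Law of sines: |CB| = |AC|·sin A/sin B ≈ 393.55.

393.547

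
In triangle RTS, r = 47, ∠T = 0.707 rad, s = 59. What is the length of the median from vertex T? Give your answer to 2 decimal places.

49.77

By the law of cosines, t² = s² + r² − 2·s·r·cos T = 1473.3, so t ≈ 38.384.
Median from T: ½√(2·s² + 2·r² − t²) ≈ 49.766.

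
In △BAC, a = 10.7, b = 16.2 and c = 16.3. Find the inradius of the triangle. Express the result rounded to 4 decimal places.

3.8003

Semiperimeter s = (16.2 + 10.7 + 16.3)/2 = 21.6.
Heron's formula: area = √(21.6·5.4·10.9·5.3) ≈ 82.087.
Inradius = area/s = 82.087/21.6 ≈ 3.8003.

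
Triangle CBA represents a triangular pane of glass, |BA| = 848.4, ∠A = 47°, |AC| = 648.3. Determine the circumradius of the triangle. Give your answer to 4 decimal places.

426.8674

By the law of cosines, |CB|² = |BA|² + |AC|² − 2·|BA|·|AC|·cos A = 3.8985e+05, so |CB| ≈ 624.38.
Area = ½·|BA|·|AC|·sin A ≈ 2.0113e+05.
Circumradius = |CB|/(2 sin A) ≈ 426.87.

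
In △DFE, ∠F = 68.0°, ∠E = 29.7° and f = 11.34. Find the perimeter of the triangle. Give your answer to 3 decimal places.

The third angle is ∠D = 180° − ∠F − ∠E = 82.30°.
Law of sines: d = f·sin D/sin F ≈ 12.12.
Law of sines: e = f·sin E/sin F ≈ 6.0597.
Semiperimeter s = (12.12+11.34+6.0597)/2 = 14.76.
Perimeter = 12.12 + 11.34 + 6.0597 = 29.52.

29.520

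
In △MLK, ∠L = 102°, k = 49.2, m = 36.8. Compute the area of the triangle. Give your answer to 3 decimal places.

Area = ½·k·m·sin L ≈ 885.5.

885.497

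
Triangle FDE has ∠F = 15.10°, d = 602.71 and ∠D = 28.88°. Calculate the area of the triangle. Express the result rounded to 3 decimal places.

The third angle is ∠E = 180° − ∠F − ∠D = 136.02°.
Law of sines: f = d·sin F/sin D ≈ 325.09.
Law of sines: e = d·sin E/sin D ≈ 866.56.
Area = ½·d·f·sin E ≈ 68028.

area ≈ 68028.367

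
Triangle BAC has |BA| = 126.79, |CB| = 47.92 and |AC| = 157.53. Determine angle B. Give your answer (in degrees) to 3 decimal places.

By the law of cosines, cos B = (|CB|² + |BA|² − |AC|²) / (2·|CB|·|BA|) ≈ -0.53028, so ∠B ≈ 122.02°.

∠B ≈ 122.024°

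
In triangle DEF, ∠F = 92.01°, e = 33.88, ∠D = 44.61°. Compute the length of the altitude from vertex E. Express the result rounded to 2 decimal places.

The third angle is ∠E = 180° − ∠F − ∠D = 43.38°.
Law of sines: d = e·sin D/sin E ≈ 34.642.
Law of sines: f = e·sin F/sin E ≈ 49.297.
Area = ½·e·d·sin F ≈ 586.47.
The altitude from E has length 2·area/e ≈ 34.62.

34.62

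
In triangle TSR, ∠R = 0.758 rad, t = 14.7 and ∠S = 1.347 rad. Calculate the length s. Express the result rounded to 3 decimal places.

16.654

The third angle is ∠T = π − ∠S − ∠R = 1.037 rad.
Law of sines: s = t·sin S/sin T ≈ 16.654.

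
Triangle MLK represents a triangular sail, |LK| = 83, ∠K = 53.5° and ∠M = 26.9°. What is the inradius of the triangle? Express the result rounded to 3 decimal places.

29.339

The third angle is ∠L = 180° − ∠K − ∠M = 99.60°.
Law of sines: |KM| = |LK|·sin L/sin M ≈ 180.88.
Law of sines: |ML| = |LK|·sin K/sin M ≈ 147.47.
Area = ½·|LK|·|KM|·sin K ≈ 6034.3.
Semiperimeter s = (83+180.88+147.47)/2 = 205.68.
Inradius = area/s = 6034.3/205.68 ≈ 29.339.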